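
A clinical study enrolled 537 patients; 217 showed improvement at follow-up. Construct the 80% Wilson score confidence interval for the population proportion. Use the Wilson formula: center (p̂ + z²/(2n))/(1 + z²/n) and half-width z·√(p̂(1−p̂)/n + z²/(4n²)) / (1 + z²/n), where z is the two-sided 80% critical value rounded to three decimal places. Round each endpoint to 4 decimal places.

Here p̂ = 217/537 = 0.40410 and z = 1.282 (z² = 1.643524).
Denominator 1 + z²/n = 1 + 1.643524/537 = 1.003061.
Adjusted center: (0.40410 + z²/(2n))/1.003061 = 0.40439.
Radicand: p̂(1−p̂)/n + z²/(4n²) = 0.000448422 + 0.000001425 = 0.000449847.
Half-width = z·√(radicand)/denom = 1.282·0.021210/1.003061 = 0.02711.
Interval: 0.40439 ± 0.02711 → (0.3773, 0.4315).

(0.3773, 0.4315)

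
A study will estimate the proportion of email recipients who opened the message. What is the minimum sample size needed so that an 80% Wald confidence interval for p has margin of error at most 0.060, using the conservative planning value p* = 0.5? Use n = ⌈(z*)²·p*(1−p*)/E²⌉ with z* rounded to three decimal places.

n = 115

For 80% confidence, z* = 1.282.
p*(1−p*) = 0.50·0.50 = 0.2500.
Required n before rounding: 1.643524 × 0.2500 / 0.060² = 114.134.
⌈114.134⌉ = 115.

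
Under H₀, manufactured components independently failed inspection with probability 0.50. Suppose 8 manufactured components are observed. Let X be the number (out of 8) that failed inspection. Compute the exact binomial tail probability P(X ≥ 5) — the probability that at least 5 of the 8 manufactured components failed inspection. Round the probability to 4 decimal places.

P = 0.3633

X ~ Binomial(n=8, p=0.50).
P(X ≥ 5) = C(8,5)·0.50^5·0.50^3 + C(8,6)·0.50^6·0.50^2 + C(8,7)·0.50^7·0.50^1 + C(8,8)·0.50^8·0.50^0.
= 0.218750 + 0.109375 + 0.031250 + 0.003906 = 0.3633.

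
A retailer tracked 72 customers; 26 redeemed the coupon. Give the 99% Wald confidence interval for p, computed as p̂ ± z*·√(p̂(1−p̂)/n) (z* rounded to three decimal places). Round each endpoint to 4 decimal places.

p̂ = 26/72 = 0.36111.
SE(p̂) = √(0.36111·0.63889/72) = 0.056607.
The 99% critical value is z* = 2.576.
Margin of error: 2.576 × 0.056607 = 0.14582.
CI: 0.36111 ± 0.14582 = (0.2153, 0.5069).

(0.2153, 0.5069)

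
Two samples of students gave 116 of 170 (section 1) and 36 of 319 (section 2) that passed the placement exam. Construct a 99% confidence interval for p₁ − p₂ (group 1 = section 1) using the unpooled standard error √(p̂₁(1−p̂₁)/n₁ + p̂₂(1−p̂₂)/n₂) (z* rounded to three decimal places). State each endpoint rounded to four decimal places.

p̂₁ = 0.68235, p̂₂ = 0.11285, so the observed difference is 0.56950.
Unpooled SE = √(p̂₁(1−p̂₁)/n₁ + p̂₂(1−p̂₂)/n₂) = √(0.001274985 + 0.000313846) = 0.039860.
z* = 2.576 at the 99% level. Margin of error = 0.10268.
So the interval runs from 0.4668 to 0.6722.

(0.4668, 0.6722)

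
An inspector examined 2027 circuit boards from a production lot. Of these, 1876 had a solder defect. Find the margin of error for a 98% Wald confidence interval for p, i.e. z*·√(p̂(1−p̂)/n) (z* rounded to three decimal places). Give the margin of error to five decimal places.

ME = 0.01357

With x = 1876 successes in n = 2027, p̂ = 0.92551.
SE = √(p̂(1−p̂)/n) = √(0.068945/2027) = 0.005832.
The 98% critical value is z* = 2.326.
So ME = 0.01357.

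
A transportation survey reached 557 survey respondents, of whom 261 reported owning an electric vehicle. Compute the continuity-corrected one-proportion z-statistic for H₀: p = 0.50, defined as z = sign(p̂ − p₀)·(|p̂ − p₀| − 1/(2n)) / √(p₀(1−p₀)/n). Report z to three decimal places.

p̂ = 261/557 = 0.46858. p̂ − p₀ = -0.031418.
Continuity correction 1/(2n) = 1/1114 = 0.000898.
Corrected numerator: |-0.031418| − 0.000898 = 0.030520.
Null standard error: √(0.50·0.50/557) = √0.000448833 = 0.021186.
z = −0.030520/0.021186 = -1.441.

z = -1.441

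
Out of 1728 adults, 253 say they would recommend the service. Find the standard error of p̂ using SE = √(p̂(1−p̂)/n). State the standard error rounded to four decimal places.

SE = 0.0085

With x = 253 successes in n = 1728, p̂ = 0.14641.
p̂(1−p̂) = 0.124974.
Dividing by n and taking the root: √0.000072323 = 0.0085.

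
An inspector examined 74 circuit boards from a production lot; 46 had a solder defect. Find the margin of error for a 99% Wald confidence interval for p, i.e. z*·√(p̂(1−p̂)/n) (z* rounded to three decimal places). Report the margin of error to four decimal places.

With x = 46 successes in n = 74, p̂ = 0.62162.
SE(p̂) = √(0.62162·0.37838/74) = 0.056378.
z* = 2.576 at the 99% level.
Margin of error = z*·SE = 2.576 × 0.056378 = 0.1452.

ME = 0.1452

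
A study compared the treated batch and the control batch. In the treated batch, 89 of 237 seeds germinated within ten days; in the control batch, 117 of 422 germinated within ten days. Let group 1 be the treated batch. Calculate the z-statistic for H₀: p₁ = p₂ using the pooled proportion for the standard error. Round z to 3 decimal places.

z = 2.612

p̂₁ = 89/237 = 0.37553, p̂₂ = 117/422 = 0.27725.
Pooled p̂ = (89+117)/(237+422) = 206/659 = 0.31259.
Pooled SE = √[0.2148793·0.00658908] ≈ 0.037628.
z = 0.09828/0.037628 = 2.612.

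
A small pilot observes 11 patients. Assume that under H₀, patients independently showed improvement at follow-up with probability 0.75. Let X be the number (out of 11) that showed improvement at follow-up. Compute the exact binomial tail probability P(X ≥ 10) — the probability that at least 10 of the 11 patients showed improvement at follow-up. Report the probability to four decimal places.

P = 0.1971

X ~ Binomial(n=11, p=0.75).
P(X ≥ 10) = C(11,10)·0.75^10·0.25^1 + C(11,11)·0.75^11·0.25^0.
= 0.154862 + 0.042235 = 0.1971.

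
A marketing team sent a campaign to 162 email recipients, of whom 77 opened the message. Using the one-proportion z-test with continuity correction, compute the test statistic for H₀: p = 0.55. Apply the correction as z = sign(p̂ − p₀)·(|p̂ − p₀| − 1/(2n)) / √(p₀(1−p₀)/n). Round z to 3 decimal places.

Sample proportion p̂ = 77/162 = 0.47531. p̂ − p₀ = -0.074691.
Continuity correction 1/(2n) = 1/324 = 0.003086.
Corrected numerator: |-0.074691| − 0.003086 = 0.071605.
SE₀ = √(0.55·0.45/162) = 0.039087.
z = (−)0.071605/0.039087 = -1.832.

z = -1.832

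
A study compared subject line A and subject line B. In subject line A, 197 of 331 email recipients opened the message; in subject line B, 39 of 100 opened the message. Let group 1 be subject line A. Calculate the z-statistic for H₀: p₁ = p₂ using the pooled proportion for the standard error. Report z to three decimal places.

p̂₁ = 197/331 = 0.59517, p̂₂ = 39/100 = 0.39000.
Pooling: p̂ = 236/431 = 0.54756.
SE = √[p̂(1−p̂)(1/n₁+1/n₂)] = √[0.54756·0.45244·(1/331+1/100)] ≈ 0.056796.
z = (p̂₁ − p̂₂)/SE = (0.59517 − 0.39000)/0.056796 = 0.20517/0.056796 = 3.612.

z = 3.612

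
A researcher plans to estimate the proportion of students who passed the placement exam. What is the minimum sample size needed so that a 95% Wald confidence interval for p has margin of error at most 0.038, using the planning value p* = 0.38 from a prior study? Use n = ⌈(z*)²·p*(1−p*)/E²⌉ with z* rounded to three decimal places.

For 95% confidence, z* = 1.960.
p*(1−p*) = 0.2356.
(z*)²·p*(1−p*)/E² = 3.841600·0.2356/0.001444 = 626.787.
⌈626.787⌉ = 627.

n = 627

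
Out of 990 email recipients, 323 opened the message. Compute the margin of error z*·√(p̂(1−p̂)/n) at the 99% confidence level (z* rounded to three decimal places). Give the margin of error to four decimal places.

The sample proportion is 323/990 = 0.32626.
Standard error of p̂: √(0.219815/990) = √0.000222036 = 0.014901.
For 99% confidence, z* = 2.576.
ME = 2.576·0.014901 = 0.0384.

ME = 0.0384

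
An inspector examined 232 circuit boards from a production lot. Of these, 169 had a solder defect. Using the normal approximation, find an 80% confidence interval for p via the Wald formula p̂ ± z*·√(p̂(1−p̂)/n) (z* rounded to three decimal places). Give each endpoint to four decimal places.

With x = 169 successes in n = 232, p̂ = 0.72845.
SE(p̂) = √(0.72845·0.27155/232) = 0.029200.
z* = 1.282 at the 80% level.
Margin = 1.282·0.029200 = 0.03743.
So the interval runs from 0.6910 to 0.7659.

(0.6910, 0.7659)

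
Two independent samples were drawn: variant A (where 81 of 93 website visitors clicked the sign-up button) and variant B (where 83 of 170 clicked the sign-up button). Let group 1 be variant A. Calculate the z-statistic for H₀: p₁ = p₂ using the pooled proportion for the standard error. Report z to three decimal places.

z = 6.125

p̂₁ = 81/93 = 0.87097, p̂₂ = 83/170 = 0.48824.
Pooling: p̂ = 164/263 = 0.62357.
SE = √[p̂(1−p̂)(1/n₁+1/n₂)] = √[0.62357·0.37643·(1/93+1/170)] ≈ 0.062488.
z = 0.38273/0.062488 = 6.125.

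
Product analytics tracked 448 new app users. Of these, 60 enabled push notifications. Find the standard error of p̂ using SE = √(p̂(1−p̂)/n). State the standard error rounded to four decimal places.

SE = 0.0161

Sample proportion p̂ = 60/448 = 0.13393.
p̂(1−p̂) = 0.13393·0.86607 = 0.115993.
Dividing by n and taking the root: √0.000258913 = 0.0161.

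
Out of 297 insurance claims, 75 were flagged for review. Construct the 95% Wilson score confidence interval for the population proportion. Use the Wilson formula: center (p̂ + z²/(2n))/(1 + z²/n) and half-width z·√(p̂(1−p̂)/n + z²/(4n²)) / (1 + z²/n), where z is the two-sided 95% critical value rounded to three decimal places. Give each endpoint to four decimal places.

(0.2065, 0.3049)

Here p̂ = 75/297 = 0.25253 and z = 1.960 (z² = 3.841600).
1 + z²/n = 1.012935.
Center = (0.25253 + 0.006467)/1.012935 = 0.25569.
Radicand: p̂(1−p̂)/n + z²/(4n²) = 0.000635543 + 0.000010888 = 0.000646431.
Half-width = 1.960·√0.000646431/1.012935 = 0.04920.
Interval: 0.25569 ± 0.04920 → (0.2065, 0.3049).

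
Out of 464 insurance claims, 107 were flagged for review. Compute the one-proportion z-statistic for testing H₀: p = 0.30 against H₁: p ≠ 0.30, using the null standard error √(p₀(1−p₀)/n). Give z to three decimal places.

The sample proportion is 107/464 = 0.23060.
Under H₀, SE = √(p₀(1−p₀)/n) = √(0.30·0.70/464) = √0.000452586 = 0.021274.
z = (p̂ − p₀)/SE = (0.23060 − 0.30)/0.021274 = -3.262.

z = -3.262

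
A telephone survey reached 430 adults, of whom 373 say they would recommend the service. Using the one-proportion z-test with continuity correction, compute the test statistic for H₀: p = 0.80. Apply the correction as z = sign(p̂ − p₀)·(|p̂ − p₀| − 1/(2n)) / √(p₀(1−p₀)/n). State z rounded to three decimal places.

z = 3.436

The sample proportion is 373/430 = 0.86744. p̂ − p₀ = 0.067442.
Continuity correction 1/(2n) = 1/860 = 0.001163.
Corrected numerator: |0.067442| − 0.001163 = 0.066279.
SE₀ = √(0.80·0.20/430) = 0.019290.
z = (+)0.066279/0.019290 = 3.436.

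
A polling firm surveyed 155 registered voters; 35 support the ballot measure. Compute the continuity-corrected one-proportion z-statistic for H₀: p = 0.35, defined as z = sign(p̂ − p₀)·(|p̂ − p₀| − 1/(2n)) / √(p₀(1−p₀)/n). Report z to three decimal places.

z = -3.158

The sample proportion is 35/155 = 0.22581. p̂ − p₀ = -0.124194.
1/(2n) = 0.003226.
Corrected numerator: |-0.124194| − 0.003226 = 0.120968.
SE₀ = √(0.35·0.65/155) = 0.038311.
z = −0.120968/0.038311 = -3.158.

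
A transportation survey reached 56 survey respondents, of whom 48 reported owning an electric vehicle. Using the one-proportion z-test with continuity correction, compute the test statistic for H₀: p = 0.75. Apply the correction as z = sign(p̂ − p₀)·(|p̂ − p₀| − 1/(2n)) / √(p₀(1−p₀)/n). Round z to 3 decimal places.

z = 1.697

p̂ = 48/56 = 0.85714. p̂ − p₀ = 0.107143.
1/(2n) = 0.008929.
Corrected numerator: |0.107143| − 0.008929 = 0.098214.
Under H₀, SE = √(p₀(1−p₀)/n) = √(0.75·0.25/56) = √0.003348214 = 0.057864.
z = (+)0.098214/0.057864 = 1.697.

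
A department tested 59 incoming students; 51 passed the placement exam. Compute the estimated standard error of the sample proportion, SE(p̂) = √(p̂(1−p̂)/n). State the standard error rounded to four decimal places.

With x = 51 successes in n = 59, p̂ = 0.86441.
p̂(1−p̂) = 0.117205.
Dividing by n and taking the root: √0.001986525 = 0.0446.

SE = 0.0446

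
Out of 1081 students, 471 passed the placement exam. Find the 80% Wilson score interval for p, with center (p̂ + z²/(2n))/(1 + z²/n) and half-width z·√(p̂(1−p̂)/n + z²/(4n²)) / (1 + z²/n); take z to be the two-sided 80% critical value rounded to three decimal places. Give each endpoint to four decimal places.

Here p̂ = 471/1081 = 0.43571 and z = 1.282 (z² = 1.643524).
Denominator 1 + z²/n = 1 + 1.643524/1081 = 1.001520.
Adjusted center: (0.43571 + z²/(2n))/1.001520 = 0.43581.
Radicand: p̂(1−p̂)/n + z²/(4n²) = 0.000227444 + 0.000000352 = 0.000227796.
Half-width = z·√(radicand)/denom = 1.282·0.015093/1.001520 = 0.01932.
Interval: 0.43581 ± 0.01932 → (0.4165, 0.4551).

(0.4165, 0.4551)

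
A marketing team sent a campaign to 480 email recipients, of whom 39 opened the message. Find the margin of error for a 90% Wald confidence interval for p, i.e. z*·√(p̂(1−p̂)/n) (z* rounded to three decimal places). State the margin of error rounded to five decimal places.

p̂ = 39/480 = 0.08125.
SE(p̂) = √(0.08125·0.91875/480) = 0.012471.
z* = 1.645 at the 90% level.
So ME = 0.02051.

ME = 0.02051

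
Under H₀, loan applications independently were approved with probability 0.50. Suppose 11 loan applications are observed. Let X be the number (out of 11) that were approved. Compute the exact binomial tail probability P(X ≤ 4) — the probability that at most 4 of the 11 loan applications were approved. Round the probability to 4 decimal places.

X ~ Binomial(n=11, p=0.50).
P(X ≤ 4) = Σ_{j=0}^{4} C(11,j)·0.50^j·0.50^{11−j}.
= 0.000488 + 0.005371 + 0.026855 + 0.080566 + 0.161133 = 0.2744.

P = 0.2744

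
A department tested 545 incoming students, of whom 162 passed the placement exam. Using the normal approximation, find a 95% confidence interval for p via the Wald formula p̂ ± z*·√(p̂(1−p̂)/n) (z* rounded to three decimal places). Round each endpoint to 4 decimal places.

(0.2589, 0.3356)

Sample proportion p̂ = 162/545 = 0.29725.
Standard error of p̂: √(0.208892/545) = √0.000383287 = 0.019578.
For 95% confidence, z* = 1.960.
Margin of error: 1.960 × 0.019578 = 0.03837.
Interval: 0.29725 ± 0.03837 → (0.2589, 0.3356).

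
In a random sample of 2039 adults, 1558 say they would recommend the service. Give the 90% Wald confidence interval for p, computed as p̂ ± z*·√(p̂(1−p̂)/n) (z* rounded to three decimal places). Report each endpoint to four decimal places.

(0.7486, 0.7796)

The sample proportion is 1558/2039 = 0.76410.
SE = √(p̂(1−p̂)/n) = √(0.180251/2039) = 0.009402.
For 90% confidence, z* = 1.645.
Margin of error: 1.645 × 0.009402 = 0.01547.
CI: 0.76410 ± 0.01547 = (0.7486, 0.7796).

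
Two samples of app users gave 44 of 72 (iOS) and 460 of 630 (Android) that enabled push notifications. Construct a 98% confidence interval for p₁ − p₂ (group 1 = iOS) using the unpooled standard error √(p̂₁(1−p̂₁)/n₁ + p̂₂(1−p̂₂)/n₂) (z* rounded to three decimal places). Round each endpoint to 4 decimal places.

p̂₁ = 44/72 = 0.61111, p̂₂ = 460/630 = 0.73016; p̂₁ − p̂₂ = -0.11905.
Unpooled SE = √(p̂₁(1−p̂₁)/n₁ + p̂₂(1−p̂₂)/n₂) = √(0.003300754 + 0.000312741) = 0.060112.
For 98% confidence, z* = 2.326. Margin of error = 0.13982.
CI: -0.11905 ± 0.13982 = (-0.2589, 0.0208).

(-0.2589, 0.0208)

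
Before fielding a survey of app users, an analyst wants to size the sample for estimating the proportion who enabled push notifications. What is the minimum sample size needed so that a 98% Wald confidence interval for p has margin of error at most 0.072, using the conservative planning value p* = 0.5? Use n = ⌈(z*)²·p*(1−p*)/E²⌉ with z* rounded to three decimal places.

n = 261

For 98% confidence, z* = 2.326.
p*(1−p*) = 0.50·0.50 = 0.2500.
(z*)²·p*(1−p*)/E² = 5.410276·0.2500/0.005184 = 260.912.
⌈260.912⌉ = 261.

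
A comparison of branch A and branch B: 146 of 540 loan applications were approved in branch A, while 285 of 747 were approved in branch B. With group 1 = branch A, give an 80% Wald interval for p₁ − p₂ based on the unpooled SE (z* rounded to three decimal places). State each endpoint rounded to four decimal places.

(-0.1446, -0.0777)

p̂₁ = 146/540 = 0.27037, p̂₂ = 285/747 = 0.38153; p̂₁ − p̂₂ = -0.11116.
SE = √(0.000365315 + 0.000315882) = √0.000681197 = 0.026100.
For 80% confidence, z* = 1.282. Margin = 1.282·0.026100 = 0.03346.
CI: -0.11116 ± 0.03346 = (-0.1446, -0.0777).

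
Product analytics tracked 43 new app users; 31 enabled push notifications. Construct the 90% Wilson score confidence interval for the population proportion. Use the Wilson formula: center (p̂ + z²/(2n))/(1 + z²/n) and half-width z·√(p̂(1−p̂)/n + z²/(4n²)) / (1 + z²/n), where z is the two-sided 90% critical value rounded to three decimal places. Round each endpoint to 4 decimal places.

p̂ = 31/43 = 0.72093; z = 1.645, so z² = 2.706025.
Denominator 1 + z²/n = 1 + 2.706025/43 = 1.062931.
Center = (0.72093 + 0.031465)/1.062931 = 0.70785.
Radicand: p̂(1−p̂)/n + z²/(4n²) = 0.004678833 + 0.000365877 = 0.005044710.
Half-width = 1.645·√0.005044710/1.062931 = 0.10992.
So the interval runs from 0.5979 to 0.8178.

(0.5979, 0.8178)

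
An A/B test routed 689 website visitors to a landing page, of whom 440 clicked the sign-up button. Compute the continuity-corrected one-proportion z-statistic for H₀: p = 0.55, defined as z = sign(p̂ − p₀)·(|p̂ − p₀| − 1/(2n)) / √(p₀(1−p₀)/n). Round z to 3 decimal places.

Sample proportion p̂ = 440/689 = 0.63861. p̂ − p₀ = 0.088607.
Continuity correction 1/(2n) = 1/1378 = 0.000726.
Corrected numerator: |0.088607| − 0.000726 = 0.087881.
Null standard error: √(0.55·0.45/689) = √0.000359216 = 0.018953.
z = (+)0.087881/0.018953 = 4.637.

z = 4.637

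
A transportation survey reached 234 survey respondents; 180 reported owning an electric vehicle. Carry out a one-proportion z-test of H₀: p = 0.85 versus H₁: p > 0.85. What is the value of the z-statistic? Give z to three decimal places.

z = -3.460

p̂ = 180/234 = 0.76923.
Null standard error: √(0.85·0.15/234) = √0.000544872 = 0.023342.
Test statistic: z = -0.08077/0.023342 = -3.460.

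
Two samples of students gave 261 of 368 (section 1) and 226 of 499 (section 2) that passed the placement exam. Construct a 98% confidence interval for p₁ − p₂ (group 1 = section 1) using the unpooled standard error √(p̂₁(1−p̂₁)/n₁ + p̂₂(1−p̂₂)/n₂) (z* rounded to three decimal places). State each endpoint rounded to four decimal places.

p̂₁ = 0.70924, p̂₂ = 0.45291, so the observed difference is 0.25633.
SE = √(0.000560378 + 0.000496557) = √0.001056935 = 0.032511.
z* = 2.326 at the 98% level. Margin of error = 0.07562.
Interval: 0.25633 ± 0.07562 → (0.1807, 0.3320).

(0.1807, 0.3320)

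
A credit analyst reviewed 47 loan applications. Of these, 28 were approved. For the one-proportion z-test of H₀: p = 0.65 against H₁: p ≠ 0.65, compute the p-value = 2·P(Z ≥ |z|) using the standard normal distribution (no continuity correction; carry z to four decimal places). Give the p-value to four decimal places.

p-value = 0.4355

p̂ = 28/47 = 0.59574.
Under H₀, SE = √(p₀(1−p₀)/n) = √(0.65·0.35/47) = √0.004840426 = 0.069573.
Test statistic (full precision, shown to 4 dp): z = (28/47 − 0.65)/SE₀ ≈ -0.7798.
From the standard normal, 2·P(Z ≥ |z|) = 0.4355.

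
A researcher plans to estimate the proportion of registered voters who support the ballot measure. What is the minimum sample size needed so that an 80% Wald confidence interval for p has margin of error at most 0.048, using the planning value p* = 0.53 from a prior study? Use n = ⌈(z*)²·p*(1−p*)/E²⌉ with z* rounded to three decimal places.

For 80% confidence, z* = 1.282.
p*(1−p*) = 0.53·0.47 = 0.2491.
(z*)²·p*(1−p*)/E² = 1.643524·0.2491/0.002304 = 177.692.
Rounding up, n = 178.

n = 178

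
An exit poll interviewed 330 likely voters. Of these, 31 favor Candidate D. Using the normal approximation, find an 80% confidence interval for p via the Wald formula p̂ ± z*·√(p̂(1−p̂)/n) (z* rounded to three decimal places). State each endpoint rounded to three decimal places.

Sample proportion p̂ = 31/330 = 0.09394.
Standard error of p̂: √(0.085115/330) = √0.000257924 = 0.016060.
z* = 1.282 at the 80% level.
Margin = 1.282·0.016060 = 0.02059.
So the interval runs from 0.073 to 0.115.

(0.073, 0.115)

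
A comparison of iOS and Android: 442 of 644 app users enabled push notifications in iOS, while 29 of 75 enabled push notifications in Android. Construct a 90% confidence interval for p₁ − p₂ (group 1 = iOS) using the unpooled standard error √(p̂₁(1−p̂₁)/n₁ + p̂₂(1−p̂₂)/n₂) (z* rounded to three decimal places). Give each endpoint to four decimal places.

p̂₁ = 0.68634, p̂₂ = 0.38667, so the observed difference is 0.29967.
Unpooled SE = √(p̂₁(1−p̂₁)/n₁ + p̂₂(1−p̂₂)/n₂) = √(0.000334284 + 0.003162074) = 0.059130.
z* = 1.645 at the 90% level. Margin = 1.645·0.059130 = 0.09727.
Interval: 0.29967 ± 0.09727 → (0.2024, 0.3969).

(0.2024, 0.3969)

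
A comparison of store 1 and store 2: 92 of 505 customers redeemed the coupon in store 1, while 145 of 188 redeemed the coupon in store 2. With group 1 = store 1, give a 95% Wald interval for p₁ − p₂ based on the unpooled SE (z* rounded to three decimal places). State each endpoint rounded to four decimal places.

(-0.6579, -0.5203)

p̂₁ = 0.18218, p̂₂ = 0.77128, so the observed difference is -0.58910.
Unpooled SE = √(p̂₁(1−p̂₁)/n₁ + p̂₂(1−p̂₂)/n₂) = √(0.000295028 + 0.000938346) = 0.035119.
The 95% critical value is z* = 1.960. Margin = 1.960·0.035119 = 0.06883.
Interval: -0.58910 ± 0.06883 → (-0.6579, -0.5203).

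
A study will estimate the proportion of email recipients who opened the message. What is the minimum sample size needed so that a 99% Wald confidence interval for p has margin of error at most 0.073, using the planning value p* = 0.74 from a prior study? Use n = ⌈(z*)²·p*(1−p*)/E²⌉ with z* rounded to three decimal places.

The 99% critical value is z* = 2.576.
p*(1−p*) = 0.74·0.26 = 0.1924.
(z*)²·p*(1−p*)/E² = 6.635776·0.1924/0.005329 = 239.580.
Rounding up, n = 240.

n = 240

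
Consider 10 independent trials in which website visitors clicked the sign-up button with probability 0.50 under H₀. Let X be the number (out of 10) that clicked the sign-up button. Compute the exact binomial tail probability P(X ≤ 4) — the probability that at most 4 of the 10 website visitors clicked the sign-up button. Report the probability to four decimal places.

P = 0.3770

X ~ Binomial(n=10, p=0.50).
P(X ≤ 4) = Σ_{j=0}^{4} C(10,j)·0.50^j·0.50^{10−j}.
= 0.000977 + 0.009766 + 0.043945 + 0.117188 + 0.205078 = 0.3770.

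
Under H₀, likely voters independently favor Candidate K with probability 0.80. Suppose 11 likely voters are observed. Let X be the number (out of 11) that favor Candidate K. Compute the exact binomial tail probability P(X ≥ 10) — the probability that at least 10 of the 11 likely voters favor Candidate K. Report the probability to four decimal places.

P = 0.3221

X is binomial with n = 11 and p = 0.80.
P(X ≥ 10) = C(11,10)·0.80^10·0.20^1 + C(11,11)·0.80^11·0.20^0.
= 0.236223 + 0.085899 = 0.3221.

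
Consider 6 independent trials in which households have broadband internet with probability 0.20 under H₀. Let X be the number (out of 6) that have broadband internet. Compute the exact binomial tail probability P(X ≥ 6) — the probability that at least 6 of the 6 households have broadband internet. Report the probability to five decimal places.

P = 0.00006

X ~ Binomial(n=6, p=0.20).
P(X ≥ 6) = C(6,6)·0.20^6·0.80^0.
= 0.000064 = 0.00006.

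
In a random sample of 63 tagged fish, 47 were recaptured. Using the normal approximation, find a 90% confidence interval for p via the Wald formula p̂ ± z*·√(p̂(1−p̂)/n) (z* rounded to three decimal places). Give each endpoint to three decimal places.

p̂ = 47/63 = 0.74603.
SE(p̂) = √(0.74603·0.25397/63) = 0.054840.
The 90% critical value is z* = 1.645.
Margin of error: 1.645 × 0.054840 = 0.09021.
CI: 0.74603 ± 0.09021 = (0.656, 0.836).

(0.656, 0.836)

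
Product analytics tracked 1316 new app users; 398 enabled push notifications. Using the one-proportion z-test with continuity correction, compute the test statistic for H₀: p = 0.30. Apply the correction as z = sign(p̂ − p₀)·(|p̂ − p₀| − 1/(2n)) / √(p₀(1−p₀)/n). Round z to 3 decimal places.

p̂ = 398/1316 = 0.30243. p̂ − p₀ = 0.002432.
1/(2n) = 0.000380.
Corrected numerator: |0.002432| − 0.000380 = 0.002052.
Under H₀, SE = √(p₀(1−p₀)/n) = √(0.30·0.70/1316) = √0.000159574 = 0.012632.
z = (+)0.002052/0.012632 = 0.162.

z = 0.162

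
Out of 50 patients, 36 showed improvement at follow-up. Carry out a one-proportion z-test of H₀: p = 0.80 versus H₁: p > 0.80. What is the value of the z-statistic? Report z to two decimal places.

With x = 36 successes in n = 50, p̂ = 0.72000.
Under H₀, SE = √(p₀(1−p₀)/n) = √(0.80·0.20/50) = √0.003200000 = 0.056569.
z = (0.72000 − 0.80)/0.056569 = -0.08000/0.056569 = -1.41.

z = -1.41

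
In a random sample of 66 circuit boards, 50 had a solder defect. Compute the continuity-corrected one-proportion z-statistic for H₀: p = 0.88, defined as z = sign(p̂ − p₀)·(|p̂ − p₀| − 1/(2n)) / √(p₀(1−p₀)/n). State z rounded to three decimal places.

The sample proportion is 50/66 = 0.75758. p̂ − p₀ = -0.122424.
1/(2n) = 0.007576.
Corrected numerator: |-0.122424| − 0.007576 = 0.114848.
Null standard error: √(0.88·0.12/66) = √0.001600000 = 0.040000.
z = (−)0.114848/0.040000 = -2.871.

z = -2.871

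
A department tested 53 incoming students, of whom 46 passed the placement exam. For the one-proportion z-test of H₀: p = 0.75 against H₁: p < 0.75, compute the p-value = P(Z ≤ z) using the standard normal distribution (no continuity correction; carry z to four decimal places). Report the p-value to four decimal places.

p̂ = 46/53 = 0.86792.
Under H₀, SE = √(p₀(1−p₀)/n) = √(0.75·0.25/53) = √0.003537736 = 0.059479.
z = (p̂ − p₀)/SE = (46/53 − 0.75)/0.059479 ≈ 1.9826.
p-value = P(Z ≤ z) with z = 1.9826 → 0.9763.

p-value = 0.9763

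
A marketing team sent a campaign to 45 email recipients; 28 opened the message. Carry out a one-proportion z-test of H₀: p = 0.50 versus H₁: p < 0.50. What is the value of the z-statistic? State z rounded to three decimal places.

z = 1.640

p̂ = 28/45 = 0.62222.
SE₀ = √(0.50·0.50/45) = 0.074536.
z = (0.62222 − 0.50)/0.074536 = 0.12222/0.074536 = 1.640.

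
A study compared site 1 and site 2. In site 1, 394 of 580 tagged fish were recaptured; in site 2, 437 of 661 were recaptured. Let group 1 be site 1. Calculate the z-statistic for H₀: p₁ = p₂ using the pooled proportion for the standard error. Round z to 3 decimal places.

p̂₁ = 394/580 = 0.67931, p̂₂ = 437/661 = 0.66112.
Pooled p̂ = (394+437)/(580+661) = 831/1241 = 0.66962.
SE = √[p̂(1−p̂)(1/n₁+1/n₂)] = √[0.66962·0.33038·(1/580+1/661)] ≈ 0.026760.
z = (p̂₁ − p̂₂)/SE = (0.67931 − 0.66112)/0.026760 = 0.01819/0.026760 = 0.680.

z = 0.680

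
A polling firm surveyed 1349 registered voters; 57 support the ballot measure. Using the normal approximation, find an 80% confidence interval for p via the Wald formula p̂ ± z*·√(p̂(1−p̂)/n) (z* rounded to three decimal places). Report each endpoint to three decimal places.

The sample proportion is 57/1349 = 0.04225.
SE = √(p̂(1−p̂)/n) = √(0.040468/1349) = 0.005477.
The 80% critical value is z* = 1.282.
Margin of error: 1.282 × 0.005477 = 0.00702.
So the interval runs from 0.035 to 0.049.

(0.035, 0.049)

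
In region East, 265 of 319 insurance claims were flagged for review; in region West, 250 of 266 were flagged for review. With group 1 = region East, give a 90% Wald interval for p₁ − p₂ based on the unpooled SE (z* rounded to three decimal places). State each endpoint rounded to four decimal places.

p̂₁ = 0.83072, p̂₂ = 0.93985, so the observed difference is -0.10913.
SE = √(0.000440826 + 0.000212527) = √0.000653353 = 0.025561.
The 90% critical value is z* = 1.645. Margin of error = 0.04205.
Interval: -0.10913 ± 0.04205 → (-0.1512, -0.0671).

(-0.1512, -0.0671)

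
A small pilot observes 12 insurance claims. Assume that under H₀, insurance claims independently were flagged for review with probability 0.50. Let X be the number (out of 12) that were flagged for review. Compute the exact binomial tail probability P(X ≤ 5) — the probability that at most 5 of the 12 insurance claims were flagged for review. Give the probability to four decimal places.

P = 0.3872

X is binomial with n = 12 and p = 0.50.
P(X ≤ 5) = Σ_{j=0}^{5} C(12,j)·0.50^j·0.50^{12−j}.
= 0.000244 + 0.002930 + 0.016113 + 0.053711 + 0.120850 + 0.193359 = 0.3872.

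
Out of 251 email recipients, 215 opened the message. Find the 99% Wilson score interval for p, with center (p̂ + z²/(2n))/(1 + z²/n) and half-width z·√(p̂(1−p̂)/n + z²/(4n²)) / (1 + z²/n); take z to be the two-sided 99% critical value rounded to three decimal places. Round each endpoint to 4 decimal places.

(0.7904, 0.9044)

Here p̂ = 215/251 = 0.85657 and z = 2.576 (z² = 6.635776).
1 + z²/n = 1.026437.
Adjusted center: (0.85657 + z²/(2n))/1.026437 = 0.84739.
Radicand: p̂(1−p̂)/n + z²/(4n²) = 0.000489463 + 0.000026332 = 0.000515795.
Half-width = 2.576·√0.000515795/1.026437 = 0.05700.
CI: 0.84739 ± 0.05700 = (0.7904, 0.9044).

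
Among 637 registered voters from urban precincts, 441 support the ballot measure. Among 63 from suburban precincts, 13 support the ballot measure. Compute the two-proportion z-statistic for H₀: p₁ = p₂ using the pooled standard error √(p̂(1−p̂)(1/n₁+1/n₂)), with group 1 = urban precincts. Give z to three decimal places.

z = 7.707

Sample proportions: p̂₁ = 441/637 = 0.69231 and p̂₂ = 13/63 = 0.20635.
Pooling: p̂ = 454/700 = 0.64857.
Pooled SE = √[0.2279265·0.01744287] ≈ 0.063053.
z = 0.48596/0.063053 = 7.707.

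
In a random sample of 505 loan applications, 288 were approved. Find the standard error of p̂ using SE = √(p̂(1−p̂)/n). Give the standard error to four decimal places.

Sample proportion p̂ = 288/505 = 0.57030.
p̂(1−p̂) = 0.245058.
SE = √(0.245058/505) = √0.000485263 = 0.0220.

SE = 0.0220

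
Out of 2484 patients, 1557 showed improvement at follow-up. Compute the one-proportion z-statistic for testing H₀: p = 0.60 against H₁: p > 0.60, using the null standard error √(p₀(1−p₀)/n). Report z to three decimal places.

z = 2.728

p̂ = 1557/2484 = 0.62681.
Under H₀, SE = √(p₀(1−p₀)/n) = √(0.60·0.40/2484) = √0.000096618 = 0.009829.
z = (0.62681 − 0.60)/0.009829 = 0.02681/0.009829 = 2.728.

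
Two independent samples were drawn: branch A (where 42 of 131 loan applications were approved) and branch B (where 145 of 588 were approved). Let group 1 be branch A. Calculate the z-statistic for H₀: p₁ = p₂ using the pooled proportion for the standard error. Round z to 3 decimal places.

z = 1.746

p̂₁ = 42/131 = 0.32061, p̂₂ = 145/588 = 0.24660.
Pooling: p̂ = 187/719 = 0.26008.
SE = √[p̂(1−p̂)(1/n₁+1/n₂)] = √[0.26008·0.73992·(1/131+1/588)] ≈ 0.042383.
z = 0.07401/0.042383 = 1.746.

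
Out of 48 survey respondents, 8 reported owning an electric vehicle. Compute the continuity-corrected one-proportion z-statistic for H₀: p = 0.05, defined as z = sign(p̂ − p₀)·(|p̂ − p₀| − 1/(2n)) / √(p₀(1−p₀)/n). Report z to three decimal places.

z = 3.378

The sample proportion is 8/48 = 0.16667. p̂ − p₀ = 0.116667.
Continuity correction 1/(2n) = 1/96 = 0.010417.
Corrected numerator: |0.116667| − 0.010417 = 0.106250.
Null standard error: √(0.05·0.95/48) = √0.000989583 = 0.031458.
z = +0.106250/0.031458 = 3.378.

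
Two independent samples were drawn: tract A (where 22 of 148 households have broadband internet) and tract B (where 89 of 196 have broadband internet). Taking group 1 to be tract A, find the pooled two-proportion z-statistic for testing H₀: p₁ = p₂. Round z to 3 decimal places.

z = -5.999

Sample proportions: p̂₁ = 22/148 = 0.14865 and p̂₂ = 89/196 = 0.45408.
Pooling: p̂ = 111/344 = 0.32267.
Pooled SE = √[0.2185556·0.01185880] ≈ 0.050910.
z = -0.30543/0.050910 = -5.999.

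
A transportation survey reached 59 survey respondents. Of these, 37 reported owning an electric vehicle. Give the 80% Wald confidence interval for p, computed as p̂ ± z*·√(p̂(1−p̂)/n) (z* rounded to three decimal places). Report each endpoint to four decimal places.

(0.5464, 0.7078)

The sample proportion is 37/59 = 0.62712.
SE = √(p̂(1−p̂)/n) = √(0.233841/59) = 0.062956.
The 80% critical value is z* = 1.282.
Margin of error: 1.282 × 0.062956 = 0.08071.
Interval: 0.62712 ± 0.08071 → (0.5464, 0.7078).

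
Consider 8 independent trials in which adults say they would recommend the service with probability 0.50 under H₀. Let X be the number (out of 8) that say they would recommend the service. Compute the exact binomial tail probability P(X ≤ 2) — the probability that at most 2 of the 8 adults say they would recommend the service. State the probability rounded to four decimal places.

X is binomial with n = 8 and p = 0.50.
P(X ≤ 2) = C(8,0)·0.50^0·0.50^8 + C(8,1)·0.50^1·0.50^7 + C(8,2)·0.50^2·0.50^6.
= 0.003906 + 0.031250 + 0.109375 = 0.1445.

P = 0.1445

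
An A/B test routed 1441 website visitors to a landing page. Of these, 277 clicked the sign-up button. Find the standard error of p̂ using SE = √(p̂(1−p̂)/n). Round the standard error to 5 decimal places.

SE = 0.01038

Sample proportion p̂ = 277/1441 = 0.19223.
p̂(1−p̂) = 0.19223·0.80777 = 0.155278.
SE = √(0.155278/1441) = √0.000107757 = 0.01038.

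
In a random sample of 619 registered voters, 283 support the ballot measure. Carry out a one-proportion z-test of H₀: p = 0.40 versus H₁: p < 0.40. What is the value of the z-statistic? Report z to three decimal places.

z = 2.904

The sample proportion is 283/619 = 0.45719.
Null standard error: √(0.40·0.60/619) = √0.000387722 = 0.019691.
z = (p̂ − p₀)/SE = (0.45719 − 0.40)/0.019691 = 2.904.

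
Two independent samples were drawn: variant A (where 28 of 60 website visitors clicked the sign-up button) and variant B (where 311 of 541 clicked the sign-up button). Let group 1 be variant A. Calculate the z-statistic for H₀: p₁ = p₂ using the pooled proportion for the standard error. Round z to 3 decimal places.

z = -1.603

p̂₁ = 28/60 = 0.46667, p̂₂ = 311/541 = 0.57486.
Pooled p̂ = (28+311)/(60+541) = 339/601 = 0.56406.
Pooled SE = √[0.2458963·0.01851510] ≈ 0.067474.
z = -0.10819/0.067474 = -1.603.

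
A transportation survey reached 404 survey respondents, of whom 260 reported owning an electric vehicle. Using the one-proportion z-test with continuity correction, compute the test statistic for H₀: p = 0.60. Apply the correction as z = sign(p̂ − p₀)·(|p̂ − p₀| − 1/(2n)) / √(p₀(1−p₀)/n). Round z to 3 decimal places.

The sample proportion is 260/404 = 0.64356. p̂ − p₀ = 0.043564.
1/(2n) = 0.001238.
Corrected numerator: |0.043564| − 0.001238 = 0.042326.
SE₀ = √(0.60·0.40/404) = 0.024373.
z = +0.042326/0.024373 = 1.737.

z = 1.737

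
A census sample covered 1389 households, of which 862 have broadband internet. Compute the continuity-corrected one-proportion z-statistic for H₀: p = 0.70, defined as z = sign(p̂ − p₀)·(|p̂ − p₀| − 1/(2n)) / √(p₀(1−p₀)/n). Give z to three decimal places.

z = -6.429

The sample proportion is 862/1389 = 0.62059. p̂ − p₀ = -0.079410.
Continuity correction 1/(2n) = 1/2778 = 0.000360.
Corrected numerator: |-0.079410| − 0.000360 = 0.079050.
SE₀ = √(0.70·0.30/1389) = 0.012296.
z = −0.079050/0.012296 = -6.429.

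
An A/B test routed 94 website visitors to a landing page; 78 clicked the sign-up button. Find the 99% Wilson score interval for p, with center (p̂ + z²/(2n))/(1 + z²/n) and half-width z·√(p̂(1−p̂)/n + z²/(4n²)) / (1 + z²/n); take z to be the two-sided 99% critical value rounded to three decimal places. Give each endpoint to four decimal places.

p̂ = 78/94 = 0.82979; z = 2.576, so z² = 6.635776.
Denominator 1 + z²/n = 1 + 6.635776/94 = 1.070593.
Center = (0.82979 + 0.035297)/1.070593 = 0.80804.
Radicand: p̂(1−p̂)/n + z²/(4n²) = 0.001502557 + 0.000187748 = 0.001690305.
Half-width = 2.576·√0.001690305/1.070593 = 0.09892.
So the interval runs from 0.7091 to 0.9070.

(0.7091, 0.9070)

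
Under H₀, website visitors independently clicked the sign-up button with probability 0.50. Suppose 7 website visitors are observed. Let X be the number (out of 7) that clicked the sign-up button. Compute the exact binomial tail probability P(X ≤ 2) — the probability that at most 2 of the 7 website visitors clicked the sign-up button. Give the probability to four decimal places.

X ~ Binomial(n=7, p=0.50).
P(X ≤ 2) = C(7,0)·0.50^0·0.50^7 + C(7,1)·0.50^1·0.50^6 + C(7,2)·0.50^2·0.50^5.
= 0.007812 + 0.054688 + 0.164062 = 0.2266.

P = 0.2266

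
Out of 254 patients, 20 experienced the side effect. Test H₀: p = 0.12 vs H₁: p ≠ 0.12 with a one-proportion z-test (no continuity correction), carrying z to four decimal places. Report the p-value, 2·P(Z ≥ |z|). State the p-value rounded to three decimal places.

The sample proportion is 20/254 = 0.07874.
Under H₀, SE = √(p₀(1−p₀)/n) = √(0.12·0.88/254) = √0.000415748 = 0.020390.
Test statistic (full precision, shown to 4 dp): z = (20/254 − 0.12)/SE₀ ≈ -2.0235.
From the standard normal, 2·P(Z ≥ |z|) = 0.043.

p-value = 0.043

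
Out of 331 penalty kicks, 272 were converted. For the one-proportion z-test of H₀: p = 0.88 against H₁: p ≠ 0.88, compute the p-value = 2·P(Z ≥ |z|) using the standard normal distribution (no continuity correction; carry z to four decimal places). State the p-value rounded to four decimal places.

p̂ = 272/331 = 0.82175.
SE₀ = √(0.88·0.12/331) = 0.017862.
Test statistic (full precision, shown to 4 dp): z = (272/331 − 0.88)/SE₀ ≈ -3.2611.
From the standard normal, 2·P(Z ≥ |z|) = 0.0011.

p-value = 0.0011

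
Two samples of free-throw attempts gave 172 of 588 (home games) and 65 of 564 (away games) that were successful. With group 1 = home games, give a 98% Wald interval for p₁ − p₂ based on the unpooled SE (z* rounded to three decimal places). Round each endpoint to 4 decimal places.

p̂₁ = 0.29252, p̂₂ = 0.11525, so the observed difference is 0.17727.
SE = √(0.000351957 + 0.000180791) = √0.000532748 = 0.023081.
z* = 2.326 at the 98% level. Margin = 2.326·0.023081 = 0.05369.
Interval: 0.17727 ± 0.05369 → (0.1236, 0.2310).

(0.1236, 0.2310)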